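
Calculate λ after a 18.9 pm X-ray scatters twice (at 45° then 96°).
22.2906 pm

Apply Compton shift twice:

First scattering at θ₁ = 45°:
Δλ₁ = λ_C(1 - cos(45°))
Δλ₁ = 2.4263 × 0.2929
Δλ₁ = 0.7106 pm

After first scattering:
λ₁ = 18.9 + 0.7106 = 19.6106 pm

Second scattering at θ₂ = 96°:
Δλ₂ = λ_C(1 - cos(96°))
Δλ₂ = 2.4263 × 1.1045
Δλ₂ = 2.6799 pm

Final wavelength:
λ₂ = 19.6106 + 2.6799 = 22.2906 pm

Total shift: Δλ_total = 0.7106 + 2.6799 = 3.3906 pm

(Intermediate values are shown rounded; full precision is carried through to the final answer.)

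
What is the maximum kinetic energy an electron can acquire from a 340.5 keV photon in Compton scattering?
194.5308 keV

Maximum energy transfer occurs at θ = 180° (backscattering).

Initial photon: E₀ = 340.5 keV → λ₀ = 3.6412 pm

Maximum Compton shift (at 180°):
Δλ_max = 2λ_C = 2 × 2.4263 = 4.8526 pm

Final wavelength:
λ' = 3.6412 + 4.8526 = 8.4939 pm

Minimum photon energy (maximum energy to electron):
E'_min = hc/λ' = 145.9692 keV

Maximum electron kinetic energy:
K_max = E₀ - E'_min = 340.5000 - 145.9692 = 194.5308 keV

(Intermediate values are shown rounded; full precision is carried through to the final answer.)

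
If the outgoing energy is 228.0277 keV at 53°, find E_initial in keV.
277.2999 keV

Convert final energy to wavelength (hc ≈ 1239.842 keV·pm):
λ' = hc/E' = 1239.842 / 228.0277 = 5.4372 pm

Calculate the Compton shift:
Δλ = λ_C(1 - cos(53°))
Δλ = 2.4263 × (1 - cos(53°))
Δλ = 0.9661 pm

Initial wavelength:
λ = λ' - Δλ = 5.4372 - 0.9661 = 4.4711 pm

Initial energy:
E = hc/λ = 1239.842 / 4.4711 = 277.2999 keV

(Intermediate values are shown rounded; full precision is carried through to the final answer.)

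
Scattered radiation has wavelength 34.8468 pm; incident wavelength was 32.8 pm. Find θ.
81.00°

First find the wavelength shift:
Δλ = λ' - λ = 34.8468 - 32.8 = 2.0468 pm

Using Δλ = λ_C(1 - cos θ), with λ_C = h/(m_e·c) ≈ 2.42631024 pm:
cos θ = 1 - Δλ/λ_C
cos θ = 1 - 2.0468/2.42631024
cos θ = 0.156415

θ = arccos(0.156415)
θ = 81.00°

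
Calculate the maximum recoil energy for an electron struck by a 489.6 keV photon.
321.7130 keV

Maximum energy transfer occurs at θ = 180° (backscattering).

Initial photon: E₀ = 489.6 keV → λ₀ = 2.5324 pm

Maximum Compton shift (at 180°):
Δλ_max = 2λ_C = 2 × 2.4263 = 4.8526 pm

Final wavelength:
λ' = 2.5324 + 4.8526 = 7.3850 pm

Minimum photon energy (maximum energy to electron):
E'_min = hc/λ' = 167.8870 keV

Maximum electron kinetic energy:
K_max = E₀ - E'_min = 489.6000 - 167.8870 = 321.7130 keV

(Intermediate values are shown rounded; full precision is carried through to the final answer.)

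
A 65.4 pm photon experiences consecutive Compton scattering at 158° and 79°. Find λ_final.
72.0393 pm

Apply Compton shift twice:

First scattering at θ₁ = 158°:
Δλ₁ = λ_C(1 - cos(158°))
Δλ₁ = 2.4263 × 1.9272
Δλ₁ = 4.6759 pm

After first scattering:
λ₁ = 65.4 + 4.6759 = 70.0759 pm

Second scattering at θ₂ = 79°:
Δλ₂ = λ_C(1 - cos(79°))
Δλ₂ = 2.4263 × 0.8092
Δλ₂ = 1.9633 pm

Final wavelength:
λ₂ = 70.0759 + 1.9633 = 72.0393 pm

Total shift: Δλ_total = 4.6759 + 1.9633 = 6.6393 pm

(Intermediate values are shown rounded; full precision is carried through to the final answer.)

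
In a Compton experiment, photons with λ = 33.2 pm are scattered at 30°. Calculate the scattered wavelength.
33.5251 pm

Using the Compton scattering formula:
λ' = λ + Δλ = λ + λ_C(1 - cos θ)

Given:
- Initial wavelength λ = 33.2 pm
- Scattering angle θ = 30°
- Compton wavelength λ_C ≈ 2.4263 pm

Calculate the shift:
Δλ = 2.4263 × (1 - cos(30°))
Δλ = 2.4263 × 0.1340
Δλ = 0.3251 pm

Final wavelength:
λ' = 33.2 + 0.3251 = 33.5251 pm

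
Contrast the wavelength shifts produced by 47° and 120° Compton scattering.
120° produces the larger shift by a factor of 4.717

Calculate both shifts using Δλ = λ_C(1 - cos θ):

For θ₁ = 47°:
Δλ₁ = 2.4263 × (1 - cos(47°))
Δλ₁ = 2.4263 × 0.3180
Δλ₁ = 0.7716 pm

For θ₂ = 120°:
Δλ₂ = 2.4263 × (1 - cos(120°))
Δλ₂ = 2.4263 × 1.5000
Δλ₂ = 3.6395 pm

The 120° angle produces the larger shift.
Ratio: 3.6395/0.7716 = 4.717

(Intermediate values are shown rounded; full precision is carried through to the final answer.)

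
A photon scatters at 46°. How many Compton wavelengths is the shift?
0.3053 λ_C

The Compton shift formula is:
Δλ = λ_C(1 - cos θ)

Dividing both sides by λ_C:
Δλ/λ_C = 1 - cos θ

For θ = 46°:
Δλ/λ_C = 1 - cos(46°)
Δλ/λ_C = 1 - 0.6947
Δλ/λ_C = 0.3053

This means the shift is 0.3053 × λ_C = 0.7409 pm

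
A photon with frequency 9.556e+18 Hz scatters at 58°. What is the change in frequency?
3.352e+17 Hz (decrease)

Convert frequency to wavelength (c = 299792458 m/s):
λ₀ = c/f₀ = 299792458/9.556e+18 = 3.1372170e-11 m = 31.3722 pm

Calculate Compton shift:
Δλ = λ_C(1 - cos(58°)) = 1.1406 pm

Final wavelength:
λ' = λ₀ + Δλ = 31.3722 + 1.1406 = 32.5127 pm

Final frequency:
f' = c/λ' = 299792458/3.2512732e-11 = 9.2207711e+18 Hz

Frequency shift (decrease):
Δf = f₀ - f' = 9.556e+18 - 9.2207711e+18 = 3.352e+17 Hz

(Intermediate values are shown rounded; full precision is carried through to the final answer.)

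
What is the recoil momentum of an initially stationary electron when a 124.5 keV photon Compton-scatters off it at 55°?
5.8817e-23 kg·m/s

The electron is initially at rest, so by conservation of momentum:
p⃗_e = p⃗₀ − p⃗'  (incident photon momentum minus scattered photon momentum)

Photon momentum magnitudes (p = h/λ = E/c):
λ₀ = hc/E₀ = 9.9586 pm → p₀ = h/λ₀ = 6.6536e-23 kg·m/s
Δλ = λ_C(1 − cos 55°) = 1.0346 pm
λ' = 10.9932 pm → p' = h/λ' = 6.0274e-23 kg·m/s

The scattered photon makes angle θ = 55° with the incident direction, so by the law of cosines:
|p⃗_e|² = p₀² + p'² − 2p₀p'cos θ
|p⃗_e|² = (6.6536e-23)² + (6.0274e-23)² − 2·6.6536e-23·6.0274e-23·cos(55°)
|p⃗_e| = 5.8817e-23 kg·m/s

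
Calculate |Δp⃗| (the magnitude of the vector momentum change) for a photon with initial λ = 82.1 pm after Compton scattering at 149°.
1.5150e-23 kg·m/s

Photon momentum magnitude is p = h/λ.

Initial momentum:
p₀ = h/λ = 6.6261e-34/8.2100e-11 = 8.0707e-24 kg·m/s

After scattering:
λ' = λ + Δλ = 82.1 + 4.5061 = 86.6061 pm
p' = h/λ' = 6.6261e-34/8.6606e-11 = 7.6508e-24 kg·m/s

Momentum is a vector; the scattered photon's direction makes angle θ = 149° with the incident direction. The magnitude of the vector change Δp⃗ = p⃗₀ − p⃗' is found from the law of cosines:
|Δp⃗|² = p₀² + p'² − 2p₀p'cos θ
|Δp⃗|² = (8.0707e-24)² + (7.6508e-24)² − 2·8.0707e-24·7.6508e-24·cos(149°)
|Δp⃗| = 1.5150e-23 kg·m/s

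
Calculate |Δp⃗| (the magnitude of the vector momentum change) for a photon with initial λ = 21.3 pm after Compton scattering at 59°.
2.9869e-23 kg·m/s

Photon momentum magnitude is p = h/λ.

Initial momentum:
p₀ = h/λ = 6.6261e-34/2.1300e-11 = 3.1108e-23 kg·m/s

After scattering:
λ' = λ + Δλ = 21.3 + 1.1767 = 22.4767 pm
p' = h/λ' = 6.6261e-34/2.2477e-11 = 2.9480e-23 kg·m/s

Momentum is a vector; the scattered photon's direction makes angle θ = 59° with the incident direction. The magnitude of the vector change Δp⃗ = p⃗₀ − p⃗' is found from the law of cosines:
|Δp⃗|² = p₀² + p'² − 2p₀p'cos θ
|Δp⃗|² = (3.1108e-23)² + (2.9480e-23)² − 2·3.1108e-23·2.9480e-23·cos(59°)
|Δp⃗| = 2.9869e-23 kg·m/s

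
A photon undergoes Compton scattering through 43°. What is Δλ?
0.6518 pm

Using the Compton scattering formula:
Δλ = λ_C(1 - cos θ)

where λ_C = h/(m_e·c) ≈ 2.4263 pm is the Compton wavelength of an electron.

For θ = 43°:
cos(43°) = 0.7314
1 - cos(43°) = 0.2686

Δλ = 2.4263 × 0.2686
Δλ = 0.6518 pm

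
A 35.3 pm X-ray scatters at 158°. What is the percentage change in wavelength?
13.2463%

Calculate the Compton shift:
Δλ = λ_C(1 - cos(158°))
Δλ = 2.4263 × (1 - cos(158°))
Δλ = 2.4263 × 1.9272
Δλ = 4.6759 pm

Percentage change:
(Δλ/λ₀) × 100 = (4.6759/35.3) × 100
= 13.2463%

(Intermediate values are shown rounded; full precision is carried through to the final answer.)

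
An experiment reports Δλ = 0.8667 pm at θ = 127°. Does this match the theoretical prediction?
No, inconsistent

Calculate the expected shift for θ = 127°:

Δλ_expected = λ_C(1 - cos(127°))
Δλ_expected = 2.4263 × (1 - cos(127°))
Δλ_expected = 2.4263 × 1.6018
Δλ_expected = 3.8865 pm

Given shift: 0.8667 pm
Expected shift: 3.8865 pm
Difference: 3.0198 pm

The values do not match. The given shift corresponds to θ ≈ 50.0°, not 127°.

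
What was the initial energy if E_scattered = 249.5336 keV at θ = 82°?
430.5000 keV

Convert final energy to wavelength (hc ≈ 1239.842 keV·pm):
λ' = hc/E' = 1239.842 / 249.5336 = 4.9686 pm

Calculate the Compton shift:
Δλ = λ_C(1 - cos(82°))
Δλ = 2.4263 × (1 - cos(82°))
Δλ = 2.0886 pm

Initial wavelength:
λ = λ' - Δλ = 4.9686 - 2.0886 = 2.8800 pm

Initial energy:
E = hc/λ = 1239.842 / 2.8800 = 430.5000 keV

(Intermediate values are shown rounded; full precision is carried through to the final answer.)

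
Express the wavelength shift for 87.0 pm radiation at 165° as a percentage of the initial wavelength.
5.4827%

Calculate the Compton shift:
Δλ = λ_C(1 - cos(165°))
Δλ = 2.4263 × (1 - cos(165°))
Δλ = 2.4263 × 1.9659
Δλ = 4.7699 pm

Percentage change:
(Δλ/λ₀) × 100 = (4.7699/87.0) × 100
= 5.4827%

(Intermediate values are shown rounded; full precision is carried through to the final answer.)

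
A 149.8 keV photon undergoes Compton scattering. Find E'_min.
94.4334 keV (at θ = 180°)

The scattered photon has minimum energy when its wavelength is maximum, i.e., when the Compton shift Δλ = λ_C(1 − cos θ) is maximum. This occurs at θ = 180° (backscattering), giving Δλ_max = 2λ_C = 4.8526 pm.

Initial wavelength: λ₀ = hc/E₀ = 8.2766 pm
Maximum final wavelength: λ'_max = λ₀ + 2λ_C = 8.2766 + 4.8526 = 13.1293 pm
Minimum final energy: E'_min = hc/λ'_max = 94.4334 keV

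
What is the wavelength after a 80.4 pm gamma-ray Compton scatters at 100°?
83.2476 pm

Using the Compton scattering formula:
λ' = λ + Δλ = λ + λ_C(1 - cos θ)

Given:
- Initial wavelength λ = 80.4 pm
- Scattering angle θ = 100°
- Compton wavelength λ_C ≈ 2.4263 pm

Calculate the shift:
Δλ = 2.4263 × (1 - cos(100°))
Δλ = 2.4263 × 1.1736
Δλ = 2.8476 pm

Final wavelength:
λ' = 80.4 + 2.8476 = 83.2476 pm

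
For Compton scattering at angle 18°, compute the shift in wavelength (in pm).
0.1188 pm

Using the Compton scattering formula:
Δλ = λ_C(1 - cos θ)

where λ_C = h/(m_e·c) ≈ 2.4263 pm is the Compton wavelength of an electron.

For θ = 18°:
cos(18°) = 0.9511
1 - cos(18°) = 0.0489

Δλ = 2.4263 × 0.0489
Δλ = 0.1188 pm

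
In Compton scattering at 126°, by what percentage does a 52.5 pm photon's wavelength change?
7.3380%

Calculate the Compton shift:
Δλ = λ_C(1 - cos(126°))
Δλ = 2.4263 × (1 - cos(126°))
Δλ = 2.4263 × 1.5878
Δλ = 3.8525 pm

Percentage change:
(Δλ/λ₀) × 100 = (3.8525/52.5) × 100
= 7.3380%

(Intermediate values are shown rounded; full precision is carried through to the final answer.)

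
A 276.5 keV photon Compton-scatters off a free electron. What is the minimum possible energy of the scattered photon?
132.7926 keV (at θ = 180°)

The scattered photon has minimum energy when its wavelength is maximum, i.e., when the Compton shift Δλ = λ_C(1 − cos θ) is maximum. This occurs at θ = 180° (backscattering), giving Δλ_max = 2λ_C = 4.8526 pm.

Initial wavelength: λ₀ = hc/E₀ = 4.4841 pm
Maximum final wavelength: λ'_max = λ₀ + 2λ_C = 4.4841 + 4.8526 = 9.3367 pm
Minimum final energy: E'_min = hc/λ'_max = 132.7926 keV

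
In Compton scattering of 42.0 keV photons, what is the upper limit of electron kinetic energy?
5.9294 keV

Maximum energy transfer occurs at θ = 180° (backscattering).

Initial photon: E₀ = 42.0 keV → λ₀ = 29.5200 pm

Maximum Compton shift (at 180°):
Δλ_max = 2λ_C = 2 × 2.4263 = 4.8526 pm

Final wavelength:
λ' = 29.5200 + 4.8526 = 34.3727 pm

Minimum photon energy (maximum energy to electron):
E'_min = hc/λ' = 36.0706 keV

Maximum electron kinetic energy:
K_max = E₀ - E'_min = 42.0000 - 36.0706 = 5.9294 keV

(Intermediate values are shown rounded; full precision is carried through to the final answer.)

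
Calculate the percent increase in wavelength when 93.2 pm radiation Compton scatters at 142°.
4.6548%

Calculate the Compton shift:
Δλ = λ_C(1 - cos(142°))
Δλ = 2.4263 × (1 - cos(142°))
Δλ = 2.4263 × 1.7880
Δλ = 4.3383 pm

Percentage change:
(Δλ/λ₀) × 100 = (4.3383/93.2) × 100
= 4.6548%

(Intermediate values are shown rounded; full precision is carried through to the final answer.)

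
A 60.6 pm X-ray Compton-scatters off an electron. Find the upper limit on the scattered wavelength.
65.4526 pm (at θ = 180°)

The Compton shift is Δλ = λ_C(1 − cos θ).

Since cos θ ranges from −1 to 1, the factor (1 − cos θ) ranges from 0 to 2; the maximum shift occurs at θ = 180° (backscattering):
Δλ_max = 2λ_C = 2 × 2.4263 pm = 4.8526 pm

Maximum scattered wavelength:
λ'_max = λ₀ + Δλ_max = 60.6 + 4.8526 = 65.4526 pm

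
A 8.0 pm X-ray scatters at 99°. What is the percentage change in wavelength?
35.0734%

Calculate the Compton shift:
Δλ = λ_C(1 - cos(99°))
Δλ = 2.4263 × (1 - cos(99°))
Δλ = 2.4263 × 1.1564
Δλ = 2.8059 pm

Percentage change:
(Δλ/λ₀) × 100 = (2.8059/8.0) × 100
= 35.0734%

(Intermediate values are shown rounded; full precision is carried through to the final answer.)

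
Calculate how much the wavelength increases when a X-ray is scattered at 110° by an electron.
3.2562 pm

Using the Compton scattering formula:
Δλ = λ_C(1 - cos θ)

where λ_C = h/(m_e·c) ≈ 2.4263 pm is the Compton wavelength of an electron.

For θ = 110°:
cos(110°) = -0.3420
1 - cos(110°) = 1.3420

Δλ = 2.4263 × 1.3420
Δλ = 3.2562 pm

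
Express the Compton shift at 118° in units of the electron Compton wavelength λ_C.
1.4695 λ_C

The Compton shift formula is:
Δλ = λ_C(1 - cos θ)

Dividing both sides by λ_C:
Δλ/λ_C = 1 - cos θ

For θ = 118°:
Δλ/λ_C = 1 - cos(118°)
Δλ/λ_C = 1 - -0.4695
Δλ/λ_C = 1.4695

This means the shift is 1.4695 × λ_C = 3.5654 pm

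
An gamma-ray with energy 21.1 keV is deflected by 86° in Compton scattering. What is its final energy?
20.3195 keV

First convert energy to wavelength:
λ = hc/E, with hc ≈ 1239.842 keV·pm (i.e. 1239.842 eV·nm)

For E = 21.1 keV = 21100 eV:
λ = 1239.842 keV·pm / 21.1 keV
λ = 58.7603 pm

Calculate the Compton shift:
Δλ = λ_C(1 - cos(86°)) = 2.4263 × 0.9302
Δλ = 2.2571 pm

Final wavelength:
λ' = 58.7603 + 2.2571 = 61.0173 pm

Final energy:
E' = hc/λ' = 1239.842 / 61.0173 = 20.3195 keV

(Intermediate values are shown rounded; full precision is carried through to the final answer.)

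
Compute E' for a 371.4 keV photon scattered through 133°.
167.1094 keV

First convert energy to wavelength:
λ = hc/E, with hc ≈ 1239.842 keV·pm (i.e. 1239.842 eV·nm)

For E = 371.4 keV = 371400 eV:
λ = 1239.842 keV·pm / 371.4 keV
λ = 3.3383 pm

Calculate the Compton shift:
Δλ = λ_C(1 - cos(133°)) = 2.4263 × 1.6820
Δλ = 4.0810 pm

Final wavelength:
λ' = 3.3383 + 4.0810 = 7.4193 pm

Final energy:
E' = hc/λ' = 1239.842 / 7.4193 = 167.1094 keV

(Intermediate values are shown rounded; full precision is carried through to the final answer.)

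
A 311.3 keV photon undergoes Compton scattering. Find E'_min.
140.3265 keV (at θ = 180°)

The scattered photon has minimum energy when its wavelength is maximum, i.e., when the Compton shift Δλ = λ_C(1 − cos θ) is maximum. This occurs at θ = 180° (backscattering), giving Δλ_max = 2λ_C = 4.8526 pm.

Initial wavelength: λ₀ = hc/E₀ = 3.9828 pm
Maximum final wavelength: λ'_max = λ₀ + 2λ_C = 3.9828 + 4.8526 = 8.8354 pm
Minimum final energy: E'_min = hc/λ'_max = 140.3265 keV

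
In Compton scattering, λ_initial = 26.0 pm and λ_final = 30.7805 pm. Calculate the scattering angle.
166.00°

First find the wavelength shift:
Δλ = λ' - λ = 30.7805 - 26.0 = 4.7805 pm

Using Δλ = λ_C(1 - cos θ), with λ_C = h/(m_e·c) ≈ 2.42631024 pm:
cos θ = 1 - Δλ/λ_C
cos θ = 1 - 4.7805/2.42631024
cos θ = -0.970276

θ = arccos(-0.970276)
θ = 166.00°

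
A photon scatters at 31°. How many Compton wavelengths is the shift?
0.1428 λ_C

The Compton shift formula is:
Δλ = λ_C(1 - cos θ)

Dividing both sides by λ_C:
Δλ/λ_C = 1 - cos θ

For θ = 31°:
Δλ/λ_C = 1 - cos(31°)
Δλ/λ_C = 1 - 0.8572
Δλ/λ_C = 0.1428

This means the shift is 0.1428 × λ_C = 0.3466 pm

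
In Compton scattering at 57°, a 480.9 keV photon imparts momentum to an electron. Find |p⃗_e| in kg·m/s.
2.1921e-22 kg·m/s

The electron is initially at rest, so by conservation of momentum:
p⃗_e = p⃗₀ − p⃗'  (incident photon momentum minus scattered photon momentum)

Photon momentum magnitudes (p = h/λ = E/c):
λ₀ = hc/E₀ = 2.5782 pm → p₀ = h/λ₀ = 2.5701e-22 kg·m/s
Δλ = λ_C(1 − cos 57°) = 1.1048 pm
λ' = 3.6830 pm → p' = h/λ' = 1.7991e-22 kg·m/s

The scattered photon makes angle θ = 57° with the incident direction, so by the law of cosines:
|p⃗_e|² = p₀² + p'² − 2p₀p'cos θ
|p⃗_e|² = (2.5701e-22)² + (1.7991e-22)² − 2·2.5701e-22·1.7991e-22·cos(57°)
|p⃗_e| = 2.1921e-22 kg·m/s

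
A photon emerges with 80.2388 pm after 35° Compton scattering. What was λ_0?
79.8000 pm

From λ' = λ + Δλ, we have λ = λ' - Δλ

First calculate the Compton shift:
Δλ = λ_C(1 - cos θ)
Δλ = 2.4263 × (1 - cos(35°))
Δλ = 2.4263 × 0.1808
Δλ = 0.4388 pm

Initial wavelength:
λ = λ' - Δλ
λ = 80.2388 - 0.4388
λ = 79.8000 pm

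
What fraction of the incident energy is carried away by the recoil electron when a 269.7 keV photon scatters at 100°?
0.3825 (or 38.25%)

Calculate initial and final photon energies:

Initial: E₀ = 269.7 keV → λ₀ = 4.5971 pm
Compton shift: Δλ = 2.8476 pm
Final wavelength: λ' = 7.4447 pm
Final energy: E' = 166.5391 keV

Fractional energy loss:
(E₀ - E')/E₀ = (269.7000 - 166.5391)/269.7000
= 103.1609/269.7000
= 0.3825
= 38.25%

(Intermediate values are shown rounded; full precision is carried through to the final answer.)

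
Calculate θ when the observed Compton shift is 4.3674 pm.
143.13°

From the Compton formula Δλ = λ_C(1 - cos θ), we can solve for θ:

cos θ = 1 - Δλ/λ_C

Given:
- Δλ = 4.3674 pm
- λ_C = h/(m_e·c) ≈ 2.42631024 pm

cos θ = 1 - 4.3674/2.42631024
cos θ = 1 - 1.800017
cos θ = -0.800017

θ = arccos(-0.800017)
θ = 143.13°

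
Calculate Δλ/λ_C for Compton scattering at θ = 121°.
1.5150 λ_C

The Compton shift formula is:
Δλ = λ_C(1 - cos θ)

Dividing both sides by λ_C:
Δλ/λ_C = 1 - cos θ

For θ = 121°:
Δλ/λ_C = 1 - cos(121°)
Δλ/λ_C = 1 - -0.5150
Δλ/λ_C = 1.5150

This means the shift is 1.5150 × λ_C = 3.6760 pm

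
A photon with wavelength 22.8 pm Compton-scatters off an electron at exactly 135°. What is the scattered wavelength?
26.9420 pm

Using the Compton formula: λ' = λ + λ_C(1 − cos θ)

For θ = 135°, cos θ = -√2/2 (exact) ≈ -0.7071, so:
1 − cos 135° = 1 − (-√2/2) ≈ 1.7071

Δλ = λ_C × 1.7071 = 2.4263 × 1.7071 = 4.1420 pm

λ' = 22.8 + 4.1420 = 26.9420 pm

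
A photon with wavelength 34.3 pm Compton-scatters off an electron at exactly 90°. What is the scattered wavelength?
36.7263 pm

Using the Compton formula: λ' = λ + λ_C(1 − cos θ)

For θ = 90°, cos θ = 0 (exact) = 0.0000, so:
1 − cos 90° = 1 − (0) = 1.0000

Δλ = λ_C × 1.0000 = 2.4263 × 1.0000 = 2.4263 pm

λ' = 34.3 + 2.4263 = 36.7263 pm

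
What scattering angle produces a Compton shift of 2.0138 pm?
80.21°

From the Compton formula Δλ = λ_C(1 - cos θ), we can solve for θ:

cos θ = 1 - Δλ/λ_C

Given:
- Δλ = 2.0138 pm
- λ_C = h/(m_e·c) ≈ 2.42631024 pm

cos θ = 1 - 2.0138/2.42631024
cos θ = 1 - 0.829985
cos θ = 0.170015

θ = arccos(0.170015)
θ = 80.21°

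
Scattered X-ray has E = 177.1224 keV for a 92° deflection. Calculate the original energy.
276.1999 keV

Convert final energy to wavelength (hc ≈ 1239.842 keV·pm):
λ' = hc/E' = 1239.842 / 177.1224 = 6.9999 pm

Calculate the Compton shift:
Δλ = λ_C(1 - cos(92°))
Δλ = 2.4263 × (1 - cos(92°))
Δλ = 2.5110 pm

Initial wavelength:
λ = λ' - Δλ = 6.9999 - 2.5110 = 4.4889 pm

Initial energy:
E = hc/λ = 1239.842 / 4.4889 = 276.1999 keV

(Intermediate values are shown rounded; full precision is carried through to the final answer.)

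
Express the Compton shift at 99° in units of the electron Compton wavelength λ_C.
1.1564 λ_C

The Compton shift formula is:
Δλ = λ_C(1 - cos θ)

Dividing both sides by λ_C:
Δλ/λ_C = 1 - cos θ

For θ = 99°:
Δλ/λ_C = 1 - cos(99°)
Δλ/λ_C = 1 - -0.1564
Δλ/λ_C = 1.1564

This means the shift is 1.1564 × λ_C = 2.8059 pm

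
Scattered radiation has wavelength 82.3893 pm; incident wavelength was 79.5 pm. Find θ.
101.00°

First find the wavelength shift:
Δλ = λ' - λ = 82.3893 - 79.5 = 2.8893 pm

Using Δλ = λ_C(1 - cos θ), with λ_C = h/(m_e·c) ≈ 2.42631024 pm:
cos θ = 1 - Δλ/λ_C
cos θ = 1 - 2.8893/2.42631024
cos θ = -0.190821

θ = arccos(-0.190821)
θ = 101.00°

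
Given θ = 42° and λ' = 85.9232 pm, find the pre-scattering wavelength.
85.3000 pm

From λ' = λ + Δλ, we have λ = λ' - Δλ

First calculate the Compton shift:
Δλ = λ_C(1 - cos θ)
Δλ = 2.4263 × (1 - cos(42°))
Δλ = 2.4263 × 0.2569
Δλ = 0.6232 pm

Initial wavelength:
λ = λ' - Δλ
λ = 85.9232 - 0.6232
λ = 85.3000 pm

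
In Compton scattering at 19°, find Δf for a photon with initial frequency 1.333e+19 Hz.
7.789e+16 Hz (decrease)

Convert frequency to wavelength (c = 299792458 m/s):
λ₀ = c/f₀ = 299792458/1.333e+19 = 2.2490057e-11 m = 22.4901 pm

Calculate Compton shift:
Δλ = λ_C(1 - cos(19°)) = 0.1322 pm

Final wavelength:
λ' = λ₀ + Δλ = 22.4901 + 0.1322 = 22.6222 pm

Final frequency:
f' = c/λ' = 299792458/2.2622246e-11 = 1.3252109e+19 Hz

Frequency shift (decrease):
Δf = f₀ - f' = 1.333e+19 - 1.3252109e+19 = 7.789e+16 Hz

(Intermediate values are shown rounded; full precision is carried through to the final answer.)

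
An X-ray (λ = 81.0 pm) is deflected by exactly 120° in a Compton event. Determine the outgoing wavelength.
84.6395 pm

Using the Compton formula: λ' = λ + λ_C(1 − cos θ)

For θ = 120°, cos θ = -1/2 (exact) = -0.5000, so:
1 − cos 120° = 1 − (-1/2) = 1.5000

Δλ = λ_C × 1.5000 = 2.4263 × 1.5000 = 3.6395 pm

λ' = 81.0 + 3.6395 = 84.6395 pm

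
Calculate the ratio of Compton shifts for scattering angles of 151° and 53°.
151° produces the larger shift by a factor of 4.708

Calculate both shifts using Δλ = λ_C(1 - cos θ):

For θ₁ = 53°:
Δλ₁ = 2.4263 × (1 - cos(53°))
Δλ₁ = 2.4263 × 0.3982
Δλ₁ = 0.9661 pm

For θ₂ = 151°:
Δλ₂ = 2.4263 × (1 - cos(151°))
Δλ₂ = 2.4263 × 1.8746
Δλ₂ = 4.5484 pm

The 151° angle produces the larger shift.
Ratio: 4.5484/0.9661 = 4.708

(Intermediate values are shown rounded; full precision is carried through to the final answer.)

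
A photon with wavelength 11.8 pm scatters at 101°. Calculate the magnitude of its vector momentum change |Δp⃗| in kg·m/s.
7.8451e-23 kg·m/s

Photon momentum magnitude is p = h/λ.

Initial momentum:
p₀ = h/λ = 6.6261e-34/1.1800e-11 = 5.6153e-23 kg·m/s

After scattering:
λ' = λ + Δλ = 11.8 + 2.8893 = 14.6893 pm
p' = h/λ' = 6.6261e-34/1.4689e-11 = 4.5108e-23 kg·m/s

Momentum is a vector; the scattered photon's direction makes angle θ = 101° with the incident direction. The magnitude of the vector change Δp⃗ = p⃗₀ − p⃗' is found from the law of cosines:
|Δp⃗|² = p₀² + p'² − 2p₀p'cos θ
|Δp⃗|² = (5.6153e-23)² + (4.5108e-23)² − 2·5.6153e-23·4.5108e-23·cos(101°)
|Δp⃗| = 7.8451e-23 kg·m/s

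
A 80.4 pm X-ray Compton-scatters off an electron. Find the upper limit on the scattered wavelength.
85.2526 pm (at θ = 180°)

The Compton shift is Δλ = λ_C(1 − cos θ).

Since cos θ ranges from −1 to 1, the factor (1 − cos θ) ranges from 0 to 2; the maximum shift occurs at θ = 180° (backscattering):
Δλ_max = 2λ_C = 2 × 2.4263 pm = 4.8526 pm

Maximum scattered wavelength:
λ'_max = λ₀ + Δλ_max = 80.4 + 4.8526 = 85.2526 pm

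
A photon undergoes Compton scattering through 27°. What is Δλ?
0.2645 pm

Using the Compton scattering formula:
Δλ = λ_C(1 - cos θ)

where λ_C = h/(m_e·c) ≈ 2.4263 pm is the Compton wavelength of an electron.

For θ = 27°:
cos(27°) = 0.8910
1 - cos(27°) = 0.1090

Δλ = 2.4263 × 0.1090
Δλ = 0.2645 pm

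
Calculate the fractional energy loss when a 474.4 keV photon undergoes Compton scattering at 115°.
0.5691 (or 56.91%)

Calculate initial and final photon energies:

Initial: E₀ = 474.4 keV → λ₀ = 2.6135 pm
Compton shift: Δλ = 3.4517 pm
Final wavelength: λ' = 6.0652 pm
Final energy: E' = 204.4187 keV

Fractional energy loss:
(E₀ - E')/E₀ = (474.4000 - 204.4187)/474.4000
= 269.9813/474.4000
= 0.5691
= 56.91%

(Intermediate values are shown rounded; full precision is carried through to the final answer.)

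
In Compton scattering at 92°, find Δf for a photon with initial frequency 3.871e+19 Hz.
9.478e+18 Hz (decrease)

Convert frequency to wavelength (c = 299792458 m/s):
λ₀ = c/f₀ = 299792458/3.871e+19 = 7.7445740e-12 m = 7.7446 pm

Calculate Compton shift:
Δλ = λ_C(1 - cos(92°)) = 2.5110 pm

Final wavelength:
λ' = λ₀ + Δλ = 7.7446 + 2.5110 = 10.2556 pm

Final frequency:
f' = c/λ' = 299792458/1.0255561e-11 = 2.9232185e+19 Hz

Frequency shift (decrease):
Δf = f₀ - f' = 3.871e+19 - 2.9232185e+19 = 9.478e+18 Hz

(Intermediate values are shown rounded; full precision is carried through to the final answer.)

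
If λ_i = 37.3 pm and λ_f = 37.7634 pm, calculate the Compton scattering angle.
36.00°

First find the wavelength shift:
Δλ = λ' - λ = 37.7634 - 37.3 = 0.4634 pm

Using Δλ = λ_C(1 - cos θ), with λ_C = h/(m_e·c) ≈ 2.42631024 pm:
cos θ = 1 - Δλ/λ_C
cos θ = 1 - 0.4634/2.42631024
cos θ = 0.809010

θ = arccos(0.809010)
θ = 36.00°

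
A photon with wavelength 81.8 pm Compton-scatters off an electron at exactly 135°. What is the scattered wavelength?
85.9420 pm

Using the Compton formula: λ' = λ + λ_C(1 − cos θ)

For θ = 135°, cos θ = -√2/2 (exact) ≈ -0.7071, so:
1 − cos 135° = 1 − (-√2/2) ≈ 1.7071

Δλ = λ_C × 1.7071 = 2.4263 × 1.7071 = 4.1420 pm

λ' = 81.8 + 4.1420 = 85.9420 pm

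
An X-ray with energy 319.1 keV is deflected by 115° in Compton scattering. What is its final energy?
168.9815 keV

First convert energy to wavelength:
λ = hc/E, with hc ≈ 1239.842 keV·pm (i.e. 1239.842 eV·nm)

For E = 319.1 keV = 319100 eV:
λ = 1239.842 keV·pm / 319.1 keV
λ = 3.8854 pm

Calculate the Compton shift:
Δλ = λ_C(1 - cos(115°)) = 2.4263 × 1.4226
Δλ = 3.4517 pm

Final wavelength:
λ' = 3.8854 + 3.4517 = 7.3371 pm

Final energy:
E' = hc/λ' = 1239.842 / 7.3371 = 168.9815 keV

(Intermediate values are shown rounded; full precision is carried through to the final answer.)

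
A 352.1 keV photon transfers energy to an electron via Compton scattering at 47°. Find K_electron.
63.2843 keV

By energy conservation: K_e = E_initial - E_final

First find the scattered photon energy:
Initial wavelength: λ = hc/E = 3.5213 pm
Compton shift: Δλ = λ_C(1 - cos(47°)) = 0.7716 pm
Final wavelength: λ' = 3.5213 + 0.7716 = 4.2928 pm
Final photon energy: E' = hc/λ' = 288.8157 keV

Electron kinetic energy:
K_e = E - E' = 352.1000 - 288.8157 = 63.2843 keV

(Intermediate values are shown rounded; full precision is carried through to the final answer.)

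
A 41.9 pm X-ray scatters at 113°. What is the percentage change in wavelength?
8.0533%

Calculate the Compton shift:
Δλ = λ_C(1 - cos(113°))
Δλ = 2.4263 × (1 - cos(113°))
Δλ = 2.4263 × 1.3907
Δλ = 3.3743 pm

Percentage change:
(Δλ/λ₀) × 100 = (3.3743/41.9) × 100
= 8.0533%

(Intermediate values are shown rounded; full precision is carried through to the final answer.)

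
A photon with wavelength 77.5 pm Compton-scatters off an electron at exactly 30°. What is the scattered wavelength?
77.8251 pm

Using the Compton formula: λ' = λ + λ_C(1 − cos θ)

For θ = 30°, cos θ = √3/2 (exact) ≈ 0.8660, so:
1 − cos 30° = 1 − (√3/2) ≈ 0.1340

Δλ = λ_C × 0.1340 = 2.4263 × 0.1340 = 0.3251 pm

λ' = 77.5 + 0.3251 = 77.8251 pm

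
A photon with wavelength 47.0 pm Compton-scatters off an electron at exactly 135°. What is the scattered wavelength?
51.1420 pm

Using the Compton formula: λ' = λ + λ_C(1 − cos θ)

For θ = 135°, cos θ = -√2/2 (exact) ≈ -0.7071, so:
1 − cos 135° = 1 − (-√2/2) ≈ 1.7071

Δλ = λ_C × 1.7071 = 2.4263 × 1.7071 = 4.1420 pm

λ' = 47.0 + 4.1420 = 51.1420 pm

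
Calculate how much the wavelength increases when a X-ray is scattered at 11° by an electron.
0.0446 pm

Using the Compton scattering formula:
Δλ = λ_C(1 - cos θ)

where λ_C = h/(m_e·c) ≈ 2.4263 pm is the Compton wavelength of an electron.

For θ = 11°:
cos(11°) = 0.9816
1 - cos(11°) = 0.0184

Δλ = 2.4263 × 0.0184
Δλ = 0.0446 pm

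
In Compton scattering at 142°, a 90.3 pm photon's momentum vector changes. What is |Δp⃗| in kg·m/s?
1.3559e-23 kg·m/s

Photon momentum magnitude is p = h/λ.

Initial momentum:
p₀ = h/λ = 6.6261e-34/9.0300e-11 = 7.3378e-24 kg·m/s

After scattering:
λ' = λ + Δλ = 90.3 + 4.3383 = 94.6383 pm
p' = h/λ' = 6.6261e-34/9.4638e-11 = 7.0015e-24 kg·m/s

Momentum is a vector; the scattered photon's direction makes angle θ = 142° with the incident direction. The magnitude of the vector change Δp⃗ = p⃗₀ − p⃗' is found from the law of cosines:
|Δp⃗|² = p₀² + p'² − 2p₀p'cos θ
|Δp⃗|² = (7.3378e-24)² + (7.0015e-24)² − 2·7.3378e-24·7.0015e-24·cos(142°)
|Δp⃗| = 1.3559e-23 kg·m/s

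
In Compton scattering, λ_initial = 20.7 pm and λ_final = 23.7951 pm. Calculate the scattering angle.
106.00°

First find the wavelength shift:
Δλ = λ' - λ = 23.7951 - 20.7 = 3.0951 pm

Using Δλ = λ_C(1 - cos θ), with λ_C = h/(m_e·c) ≈ 2.42631024 pm:
cos θ = 1 - Δλ/λ_C
cos θ = 1 - 3.0951/2.42631024
cos θ = -0.275641

θ = arccos(-0.275641)
θ = 106.00°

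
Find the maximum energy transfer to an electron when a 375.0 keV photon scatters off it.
223.0375 keV

Maximum energy transfer occurs at θ = 180° (backscattering).

Initial photon: E₀ = 375.0 keV → λ₀ = 3.3062 pm

Maximum Compton shift (at 180°):
Δλ_max = 2λ_C = 2 × 2.4263 = 4.8526 pm

Final wavelength:
λ' = 3.3062 + 4.8526 = 8.1589 pm

Minimum photon energy (maximum energy to electron):
E'_min = hc/λ' = 151.9625 keV

Maximum electron kinetic energy:
K_max = E₀ - E'_min = 375.0000 - 151.9625 = 223.0375 keV

(Intermediate values are shown rounded; full precision is carried through to the final answer.)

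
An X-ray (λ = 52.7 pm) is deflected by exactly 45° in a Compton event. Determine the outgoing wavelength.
53.4106 pm

Using the Compton formula: λ' = λ + λ_C(1 − cos θ)

For θ = 45°, cos θ = √2/2 (exact) ≈ 0.7071, so:
1 − cos 45° = 1 − (√2/2) ≈ 0.2929

Δλ = λ_C × 0.2929 = 2.4263 × 0.2929 = 0.7106 pm

λ' = 52.7 + 0.7106 = 53.4106 pm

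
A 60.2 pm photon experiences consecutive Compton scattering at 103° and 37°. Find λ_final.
63.6607 pm

Apply Compton shift twice:

First scattering at θ₁ = 103°:
Δλ₁ = λ_C(1 - cos(103°))
Δλ₁ = 2.4263 × 1.2250
Δλ₁ = 2.9721 pm

After first scattering:
λ₁ = 60.2 + 2.9721 = 63.1721 pm

Second scattering at θ₂ = 37°:
Δλ₂ = λ_C(1 - cos(37°))
Δλ₂ = 2.4263 × 0.2014
Δλ₂ = 0.4886 pm

Final wavelength:
λ₂ = 63.1721 + 0.4886 = 63.6607 pm

Total shift: Δλ_total = 2.9721 + 0.4886 = 3.4607 pm

(Intermediate values are shown rounded; full precision is carried through to the final answer.)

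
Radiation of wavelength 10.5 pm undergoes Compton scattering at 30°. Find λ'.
10.8251 pm

Using the Compton formula: λ' = λ + λ_C(1 − cos θ)

For θ = 30°, cos θ = √3/2 (exact) ≈ 0.8660, so:
1 − cos 30° = 1 − (√3/2) ≈ 0.1340

Δλ = λ_C × 0.1340 = 2.4263 × 0.1340 = 0.3251 pm

λ' = 10.5 + 0.3251 = 10.8251 pm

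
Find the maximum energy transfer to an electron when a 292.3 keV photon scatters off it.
155.9682 keV

Maximum energy transfer occurs at θ = 180° (backscattering).

Initial photon: E₀ = 292.3 keV → λ₀ = 4.2417 pm

Maximum Compton shift (at 180°):
Δλ_max = 2λ_C = 2 × 2.4263 = 4.8526 pm

Final wavelength:
λ' = 4.2417 + 4.8526 = 9.0943 pm

Minimum photon energy (maximum energy to electron):
E'_min = hc/λ' = 136.3318 keV

Maximum electron kinetic energy:
K_max = E₀ - E'_min = 292.3000 - 136.3318 = 155.9682 keV

(Intermediate values are shown rounded; full precision is carried through to the final answer.)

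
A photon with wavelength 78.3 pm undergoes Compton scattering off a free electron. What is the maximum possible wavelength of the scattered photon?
83.1526 pm (at θ = 180°)

The Compton shift is Δλ = λ_C(1 − cos θ).

Since cos θ ranges from −1 to 1, the factor (1 − cos θ) ranges from 0 to 2; the maximum shift occurs at θ = 180° (backscattering):
Δλ_max = 2λ_C = 2 × 2.4263 pm = 4.8526 pm

Maximum scattered wavelength:
λ'_max = λ₀ + Δλ_max = 78.3 + 4.8526 = 83.1526 pm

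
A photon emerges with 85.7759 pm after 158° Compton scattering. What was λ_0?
81.1000 pm

From λ' = λ + Δλ, we have λ = λ' - Δλ

First calculate the Compton shift:
Δλ = λ_C(1 - cos θ)
Δλ = 2.4263 × (1 - cos(158°))
Δλ = 2.4263 × 1.9272
Δλ = 4.6759 pm

Initial wavelength:
λ = λ' - Δλ
λ = 85.7759 - 4.6759
λ = 81.1000 pm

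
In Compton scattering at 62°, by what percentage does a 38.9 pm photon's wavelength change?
3.3091%

Calculate the Compton shift:
Δλ = λ_C(1 - cos(62°))
Δλ = 2.4263 × (1 - cos(62°))
Δλ = 2.4263 × 0.5305
Δλ = 1.2872 pm

Percentage change:
(Δλ/λ₀) × 100 = (1.2872/38.9) × 100
= 3.3091%

(Intermediate values are shown rounded; full precision is carried through to the final answer.)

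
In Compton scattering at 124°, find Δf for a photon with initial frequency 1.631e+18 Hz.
3.289e+16 Hz (decrease)

Convert frequency to wavelength (c = 299792458 m/s):
λ₀ = c/f₀ = 299792458/1.631e+18 = 1.8380899e-10 m = 183.8090 pm

Calculate Compton shift:
Δλ = λ_C(1 - cos(124°)) = 3.7831 pm

Final wavelength:
λ' = λ₀ + Δλ = 183.8090 + 3.7831 = 187.5921 pm

Final frequency:
f' = c/λ' = 299792458/1.8759207e-10 = 1.5981084e+18 Hz

Frequency shift (decrease):
Δf = f₀ - f' = 1.631e+18 - 1.5981084e+18 = 3.289e+16 Hz

(Intermediate values are shown rounded; full precision is carried through to the final answer.)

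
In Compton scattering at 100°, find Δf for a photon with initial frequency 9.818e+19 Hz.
4.738e+19 Hz (decrease)

Convert frequency to wavelength (c = 299792458 m/s):
λ₀ = c/f₀ = 299792458/9.818e+19 = 3.0534982e-12 m = 3.0535 pm

Calculate Compton shift:
Δλ = λ_C(1 - cos(100°)) = 2.8476 pm

Final wavelength:
λ' = λ₀ + Δλ = 3.0535 + 2.8476 = 5.9011 pm

Final frequency:
f' = c/λ' = 299792458/5.9011328e-12 = 5.0802527e+19 Hz

Frequency shift (decrease):
Δf = f₀ - f' = 9.818e+19 - 5.0802527e+19 = 4.738e+19 Hz

(Intermediate values are shown rounded; full precision is carried through to the final answer.)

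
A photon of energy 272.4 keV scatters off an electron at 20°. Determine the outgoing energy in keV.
263.9156 keV

First convert energy to wavelength:
λ = hc/E, with hc ≈ 1239.842 keV·pm (i.e. 1239.842 eV·nm)

For E = 272.4 keV = 272400 eV:
λ = 1239.842 keV·pm / 272.4 keV
λ = 4.5515 pm

Calculate the Compton shift:
Δλ = λ_C(1 - cos(20°)) = 2.4263 × 0.0603
Δλ = 0.1463 pm

Final wavelength:
λ' = 4.5515 + 0.1463 = 4.6979 pm

Final energy:
E' = hc/λ' = 1239.842 / 4.6979 = 263.9156 keV

(Intermediate values are shown rounded; full precision is carried through to the final answer.)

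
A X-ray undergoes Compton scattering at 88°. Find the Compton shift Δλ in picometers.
2.3416 pm

Using the Compton scattering formula:
Δλ = λ_C(1 - cos θ)

where λ_C = h/(m_e·c) ≈ 2.4263 pm is the Compton wavelength of an electron.

For θ = 88°:
cos(88°) = 0.0349
1 - cos(88°) = 0.9651

Δλ = 2.4263 × 0.9651
Δλ = 2.3416 pm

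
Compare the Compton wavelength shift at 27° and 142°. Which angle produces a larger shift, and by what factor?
142° produces the larger shift by a factor of 16.405

Calculate both shifts using Δλ = λ_C(1 - cos θ):

For θ₁ = 27°:
Δλ₁ = 2.4263 × (1 - cos(27°))
Δλ₁ = 2.4263 × 0.1090
Δλ₁ = 0.2645 pm

For θ₂ = 142°:
Δλ₂ = 2.4263 × (1 - cos(142°))
Δλ₂ = 2.4263 × 1.7880
Δλ₂ = 4.3383 pm

The 142° angle produces the larger shift.
Ratio: 4.3383/0.2645 = 16.405

(Intermediate values are shown rounded; full precision is carried through to the final answer.)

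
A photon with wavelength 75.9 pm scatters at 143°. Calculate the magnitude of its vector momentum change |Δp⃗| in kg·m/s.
1.6108e-23 kg·m/s

Photon momentum magnitude is p = h/λ.

Initial momentum:
p₀ = h/λ = 6.6261e-34/7.5900e-11 = 8.7300e-24 kg·m/s

After scattering:
λ' = λ + Δλ = 75.9 + 4.3640 = 80.2640 pm
p' = h/λ' = 6.6261e-34/8.0264e-11 = 8.2553e-24 kg·m/s

Momentum is a vector; the scattered photon's direction makes angle θ = 143° with the incident direction. The magnitude of the vector change Δp⃗ = p⃗₀ − p⃗' is found from the law of cosines:
|Δp⃗|² = p₀² + p'² − 2p₀p'cos θ
|Δp⃗|² = (8.7300e-24)² + (8.2553e-24)² − 2·8.7300e-24·8.2553e-24·cos(143°)
|Δp⃗| = 1.6108e-23 kg·m/s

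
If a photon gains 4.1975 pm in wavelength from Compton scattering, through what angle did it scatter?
136.89°

From the Compton formula Δλ = λ_C(1 - cos θ), we can solve for θ:

cos θ = 1 - Δλ/λ_C

Given:
- Δλ = 4.1975 pm
- λ_C = h/(m_e·c) ≈ 2.42631024 pm

cos θ = 1 - 4.1975/2.42631024
cos θ = 1 - 1.729993
cos θ = -0.729993

θ = arccos(-0.729993)
θ = 136.89°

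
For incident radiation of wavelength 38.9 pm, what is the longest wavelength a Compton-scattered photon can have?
43.7526 pm (at θ = 180°)

The Compton shift is Δλ = λ_C(1 − cos θ).

Since cos θ ranges from −1 to 1, the factor (1 − cos θ) ranges from 0 to 2; the maximum shift occurs at θ = 180° (backscattering):
Δλ_max = 2λ_C = 2 × 2.4263 pm = 4.8526 pm

Maximum scattered wavelength:
λ'_max = λ₀ + Δλ_max = 38.9 + 4.8526 = 43.7526 pm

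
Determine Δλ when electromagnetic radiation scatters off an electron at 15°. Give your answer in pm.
0.0827 pm

Using the Compton scattering formula:
Δλ = λ_C(1 - cos θ)

where λ_C = h/(m_e·c) ≈ 2.4263 pm is the Compton wavelength of an electron.

For θ = 15°:
cos(15°) = 0.9659
1 - cos(15°) = 0.0341

Δλ = 2.4263 × 0.0341
Δλ = 0.0827 pm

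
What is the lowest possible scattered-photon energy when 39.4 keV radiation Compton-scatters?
34.1360 keV (at θ = 180°)

The scattered photon has minimum energy when its wavelength is maximum, i.e., when the Compton shift Δλ = λ_C(1 − cos θ) is maximum. This occurs at θ = 180° (backscattering), giving Δλ_max = 2λ_C = 4.8526 pm.

Initial wavelength: λ₀ = hc/E₀ = 31.4681 pm
Maximum final wavelength: λ'_max = λ₀ + 2λ_C = 31.4681 + 4.8526 = 36.3207 pm
Minimum final energy: E'_min = hc/λ'_max = 34.1360 keV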